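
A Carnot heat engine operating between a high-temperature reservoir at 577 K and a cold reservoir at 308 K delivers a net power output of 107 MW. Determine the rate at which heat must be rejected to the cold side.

The Carnot efficiency is η = 1 − T_C/T_H = 1 − 308.00/577.00 = 0.4662.
Since Q_C/Q_H = T_C/T_H and Q_H = W/η, Q_C = W·T_C/(T_H − T_C) = 107 × 308.00/269.00 = 123 MW.

Q̇_C ≈ 123 MW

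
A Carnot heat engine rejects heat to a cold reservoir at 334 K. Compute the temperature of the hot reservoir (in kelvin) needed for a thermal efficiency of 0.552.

From η = 1 − T_C/T_H, solving for T_H gives T_H = T_C/(1 − η) = 334.00/(1 − 0.552) = 746 K.

T_H ≈ 746 K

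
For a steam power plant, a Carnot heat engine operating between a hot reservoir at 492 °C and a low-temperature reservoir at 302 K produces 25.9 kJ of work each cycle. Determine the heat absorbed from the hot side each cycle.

Q_H ≈ 42.8 kJ

T_H = 492 °C → 492 + 273.15 = 765.15 K.
Since the cycle is reversible, η = 1 − T_C/T_H = 1 − 302.00/765.15 = 0.6053.
Q_H = W/η = 25.9/0.6053 = 42.8 kJ.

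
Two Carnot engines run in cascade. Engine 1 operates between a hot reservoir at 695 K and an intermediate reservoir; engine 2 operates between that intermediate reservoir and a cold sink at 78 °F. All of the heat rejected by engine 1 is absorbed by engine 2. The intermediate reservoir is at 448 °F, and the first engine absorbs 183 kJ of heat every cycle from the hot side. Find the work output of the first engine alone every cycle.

T_C = 78 °F → (78 − 32) × 5/9 = 25.56 °C = 298.71 K.
T_m = 448 °F → (448 − 32) × 5/9 = 231.11 °C = 504.26 K.
First-stage efficiency η₁ = 1 − T_m/T_H = 1 − 504.26/695.00 = 0.2744.
W₁ = η₁·Q_H = 0.2744 × 183 = 50.2 kJ.

W₁ ≈ 50.2 kJ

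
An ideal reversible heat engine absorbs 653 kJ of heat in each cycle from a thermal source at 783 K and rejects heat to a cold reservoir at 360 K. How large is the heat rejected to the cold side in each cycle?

The Carnot efficiency is η = 1 − T_C/T_H = 1 − 360.00/783.00 = 0.5402.
For a reversible cycle Q_C/Q_H = T_C/T_H, so Q_C = 653 × 360.00/783.00 = 300 kJ.

Q_C ≈ 300 kJ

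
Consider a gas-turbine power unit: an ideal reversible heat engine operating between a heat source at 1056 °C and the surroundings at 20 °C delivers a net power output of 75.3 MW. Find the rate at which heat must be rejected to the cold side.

Q̇_C ≈ 21.3 MW

T_H = 1056 °C → 1056 + 273.15 = 1329.15 K.
T_C = 20 °C → 20 + 273.15 = 293.15 K.
Carnot efficiency: η = 1 − T_C/T_H = 1 − 293.15/1329.15 = 0.7794.
Since Q_C/Q_H = T_C/T_H and Q_H = W/η, Q_C = W·T_C/(T_H − T_C) = 75.3 × 293.15/1036.00 = 21.3 MW.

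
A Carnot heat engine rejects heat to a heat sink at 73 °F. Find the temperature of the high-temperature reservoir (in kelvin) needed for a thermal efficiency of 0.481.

T_C = 73 °F → (73 − 32) × 5/9 = 22.78 °C = 295.93 K.
From η = 1 − T_C/T_H, solving for T_H gives T_H = T_C/(1 − η) = 295.93/(1 − 0.481) = 570.2 K.

T_H ≈ 570.2 K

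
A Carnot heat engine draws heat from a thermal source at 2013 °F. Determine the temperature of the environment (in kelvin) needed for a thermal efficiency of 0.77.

T_H = 2013 °F → (2013 − 32) × 5/9 = 1100.56 °C = 1373.71 K.
From η = 1 − T_C/T_H, T_C = T_H·(1 − η) = 1373.71 × (1 − 0.77) = 316.0 K.

T_C ≈ 316.0 K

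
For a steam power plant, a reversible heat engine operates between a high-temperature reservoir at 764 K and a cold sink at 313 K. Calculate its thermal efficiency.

For a reversible engine, η = 1 − T_C/T_H = 1 − 313.00/764.00 = 0.590.

η ≈ 0.590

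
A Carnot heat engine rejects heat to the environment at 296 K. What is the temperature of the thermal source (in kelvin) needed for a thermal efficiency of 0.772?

From η = 1 − T_C/T_H, solving for T_H gives T_H = T_C/(1 − η) = 296.00/(1 − 0.772) = 1300 K.

T_H ≈ 1300 K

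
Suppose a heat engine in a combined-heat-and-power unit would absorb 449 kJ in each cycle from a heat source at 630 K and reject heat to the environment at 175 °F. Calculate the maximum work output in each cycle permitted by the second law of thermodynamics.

T_C = 175 °F → (175 − 32) × 5/9 = 79.44 °C = 352.59 K.
The upper bound on efficiency is η_max = 1 − T_C/T_H = 1 − 352.59/630.00 = 0.4403.
W_max = η_max · Q_H = 0.4403 × 449 = 198 kJ.

W_max ≈ 198 kJ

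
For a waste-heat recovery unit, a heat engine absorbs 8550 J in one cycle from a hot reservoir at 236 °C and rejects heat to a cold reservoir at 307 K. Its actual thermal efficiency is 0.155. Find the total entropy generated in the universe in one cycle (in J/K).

ΔS_univ ≈ 6.741 J/K

T_H = 236 °C → 236 + 273.15 = 509.15 K.
W = η·Q_H = 0.155 × 8550 = 1325 J, so Q_C = Q_H − W = 7225 J.
Entropy balance on the reservoirs: −Q_H/T_H = -16.79 J/K, +Q_C/T_C = 23.53 J/K.
ΔS_univ = −Q_H/T_H + Q_C/T_C = 6.741 J/K (> 0, since η = 0.155 < η_Carnot = 0.397).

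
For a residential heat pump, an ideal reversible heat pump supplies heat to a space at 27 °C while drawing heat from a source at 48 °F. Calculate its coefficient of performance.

T_H = 27 °C → 27 + 273.15 = 300.15 K.
T_C = 48 °F → (48 − 32) × 5/9 = 8.89 °C = 282.04 K.
Reversible heating COP: COP_HP = T_H/(T_H − T_C) = 300.15/(300.15 − 282.04) = 16.6.

COP_HP ≈ 16.6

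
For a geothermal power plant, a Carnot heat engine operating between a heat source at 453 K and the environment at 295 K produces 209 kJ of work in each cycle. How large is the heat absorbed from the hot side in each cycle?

Carnot efficiency: η = 1 − T_C/T_H = 1 − 295.00/453.00 = 0.3488.
Q_H = W/η = 209/0.3488 = 599 kJ.

Q_H ≈ 599 kJ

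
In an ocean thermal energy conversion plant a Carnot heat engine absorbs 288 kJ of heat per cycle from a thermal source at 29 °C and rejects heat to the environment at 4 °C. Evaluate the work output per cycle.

W ≈ 23.83 kJ

T_H = 29 °C → 29 + 273.15 = 302.15 K.
T_C = 4 °C → 4 + 273.15 = 277.15 K.
η_rev = 1 − T_C/T_H = 1 − 277.15/302.15 = 0.0827.
W = η·Q_H = 0.0827 × 288 = 23.83 kJ.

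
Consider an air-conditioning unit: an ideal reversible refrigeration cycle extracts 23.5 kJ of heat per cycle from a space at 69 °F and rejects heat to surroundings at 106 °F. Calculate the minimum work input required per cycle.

W_in ≈ 1.64 kJ

T_H = 106 °F → (106 − 32) × 5/9 = 41.11 °C = 314.26 K.
T_C = 69 °F → (69 − 32) × 5/9 = 20.56 °C = 293.71 K.
COP_R = T_C/(T_H − T_C) = 293.71/20.56 = 14.2884.
W = Q_C/COP_R = 23.5/14.2884 = 1.64 kJ.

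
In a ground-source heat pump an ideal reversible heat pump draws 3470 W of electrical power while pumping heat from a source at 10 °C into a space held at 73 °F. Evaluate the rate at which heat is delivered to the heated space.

Q̇_H ≈ 80400 W

T_H = 73 °F → (73 − 32) × 5/9 = 22.78 °C = 295.93 K.
T_C = 10 °C → 10 + 273.15 = 283.15 K.
For a reversible heat pump, COP_HP = T_H/(T_H − T_C) = 295.93/12.78 = 23.1596.
Q_H = COP_HP · W = 23.1596 × 3470 = 80400 W.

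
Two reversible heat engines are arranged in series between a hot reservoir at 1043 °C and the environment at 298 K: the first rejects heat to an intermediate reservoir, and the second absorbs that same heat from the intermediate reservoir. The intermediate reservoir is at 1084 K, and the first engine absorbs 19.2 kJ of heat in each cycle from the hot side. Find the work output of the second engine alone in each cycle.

T_H = 1043 °C → 1043 + 273.15 = 1316.15 K.
Heat entering the second stage: Q_m = Q_H·(T_m/T_H) = 19.2 × 1084.00/1316.15 = 15.8 kJ.
Second-stage efficiency η₂ = 1 − T_C/T_m = 1 − 298.00/1084.00 = 0.7251, so W₂ = η₂·Q_m = 11.5 kJ.

W₂ ≈ 11.5 kJ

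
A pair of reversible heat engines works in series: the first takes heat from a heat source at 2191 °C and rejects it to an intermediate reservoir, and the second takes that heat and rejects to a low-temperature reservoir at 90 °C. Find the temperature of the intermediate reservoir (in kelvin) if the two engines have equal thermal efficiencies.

T_H = 2191 °C → 2191 + 273.15 = 2464.15 K.
T_C = 90 °C → 90 + 273.15 = 363.15 K.
Equal efficiencies require 1 − T_m/T_H = 1 − T_C/T_m, i.e. T_m/T_H = T_C/T_m, so T_m = √(T_H·T_C) = √(2464.15 × 363.15) = 946.0 K.

T_m ≈ 946.0 K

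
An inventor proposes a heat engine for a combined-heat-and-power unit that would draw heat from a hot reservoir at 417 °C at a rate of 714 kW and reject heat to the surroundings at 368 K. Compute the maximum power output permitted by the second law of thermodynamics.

Ẇ_max ≈ 333 kW

T_H = 417 °C → 417 + 273.15 = 690.15 K.
By the Carnot theorem, η_max = 1 − T_C/T_H = 1 − 368.00/690.15 = 0.4668.
W_max = η_max · Q_H = 0.4668 × 714 = 333 kW.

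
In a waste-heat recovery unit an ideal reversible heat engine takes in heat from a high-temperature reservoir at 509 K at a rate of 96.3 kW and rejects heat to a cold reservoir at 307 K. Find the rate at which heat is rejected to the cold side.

Q̇_C ≈ 58.08 kW

Since the cycle is reversible, η = 1 − T_C/T_H = 1 − 307.00/509.00 = 0.3969.
For a reversible cycle Q_C/Q_H = T_C/T_H, so Q_C = 96.3 × 307.00/509.00 = 58.08 kW.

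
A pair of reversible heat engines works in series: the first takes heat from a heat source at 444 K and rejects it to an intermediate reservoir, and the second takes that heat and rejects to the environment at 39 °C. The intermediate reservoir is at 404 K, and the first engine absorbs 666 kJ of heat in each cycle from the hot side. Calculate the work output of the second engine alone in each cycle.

T_C = 39 °C → 39 + 273.15 = 312.15 K.
Heat entering the second stage: Q_m = Q_H·(T_m/T_H) = 666 × 404.00/444.00 = 606 kJ.
Second-stage efficiency η₂ = 1 − T_C/T_m = 1 − 312.15/404.00 = 0.2274, so W₂ = η₂·Q_m = 138 kJ.

W₂ ≈ 138 kJ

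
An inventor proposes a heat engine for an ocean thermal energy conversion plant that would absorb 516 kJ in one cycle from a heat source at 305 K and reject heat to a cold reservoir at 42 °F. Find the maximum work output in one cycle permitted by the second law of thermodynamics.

T_C = 42 °F → (42 − 32) × 5/9 = 5.56 °C = 278.71 K.
No engine can exceed the Carnot limit: η_max = 1 − T_C/T_H = 1 − 278.71/305.00 = 0.0862.
W_max = η_max · Q_H = 0.0862 × 516 = 44.5 kJ.

W_max ≈ 44.5 kJ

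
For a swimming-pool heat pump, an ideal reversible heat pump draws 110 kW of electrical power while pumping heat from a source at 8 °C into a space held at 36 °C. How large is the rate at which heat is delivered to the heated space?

Q̇_H ≈ 1215 kW

T_H = 36 °C → 36 + 273.15 = 309.15 K.
T_C = 8 °C → 8 + 273.15 = 281.15 K.
For a reversible heat pump, COP_HP = T_H/(T_H − T_C) = 309.15/28.00 = 11.0411.
Q_H = COP_HP · W = 11.0411 × 110 = 1215 kW.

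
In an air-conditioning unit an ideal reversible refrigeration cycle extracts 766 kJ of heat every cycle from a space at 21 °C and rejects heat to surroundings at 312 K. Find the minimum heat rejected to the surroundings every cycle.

Q_H ≈ 812.5 kJ

T_C = 21 °C → 21 + 273.15 = 294.15 K.
For a reversible cycle Q_H/Q_C = T_H/T_C, so Q_H = Q_C·T_H/T_C = 766 × 312.00/294.15 = 812.5 kJ.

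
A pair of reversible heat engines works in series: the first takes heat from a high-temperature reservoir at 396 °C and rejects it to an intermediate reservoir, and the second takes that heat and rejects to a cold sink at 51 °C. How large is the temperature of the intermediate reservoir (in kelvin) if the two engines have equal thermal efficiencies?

T_H = 396 °C → 396 + 273.15 = 669.15 K.
T_C = 51 °C → 51 + 273.15 = 324.15 K.
Equal efficiencies require 1 − T_m/T_H = 1 − T_C/T_m, i.e. T_m/T_H = T_C/T_m, so T_m = √(T_H·T_C) = √(669.15 × 324.15) = 466 K.

T_m ≈ 466 K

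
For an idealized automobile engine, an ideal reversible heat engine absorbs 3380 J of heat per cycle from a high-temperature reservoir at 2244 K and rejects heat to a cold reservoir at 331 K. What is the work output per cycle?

W ≈ 2880 J

Carnot efficiency: η = 1 − T_C/T_H = 1 − 331.00/2244.00 = 0.8525.
W = η·Q_H = 0.8525 × 3380 = 2880 J.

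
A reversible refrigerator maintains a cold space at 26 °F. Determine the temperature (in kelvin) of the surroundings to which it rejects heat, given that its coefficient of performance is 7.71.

T_C = 26 °F → (26 − 32) × 5/9 = -3.33 °C = 269.82 K.
COP_R = T_C/(T_H − T_C) ⇒ T_H = T_C·(1 + 1/COP_R) = 269.82 × (1 + 1/7.71) = 305 K.

T_H ≈ 305 K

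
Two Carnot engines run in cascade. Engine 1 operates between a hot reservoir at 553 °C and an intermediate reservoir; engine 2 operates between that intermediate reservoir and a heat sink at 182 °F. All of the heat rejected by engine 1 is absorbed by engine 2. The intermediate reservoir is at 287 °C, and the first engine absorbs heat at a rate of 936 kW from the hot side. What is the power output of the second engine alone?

Ẇ₂ ≈ 230.7 kW

T_H = 553 °C → 553 + 273.15 = 826.15 K.
T_C = 182 °F → (182 − 32) × 5/9 = 83.33 °C = 356.48 K.
T_m = 287 °C → 287 + 273.15 = 560.15 K.
Heat entering the second stage: Q_m = Q_H·(T_m/T_H) = 936 × 560.15/826.15 = 634.6 kW.
Second-stage efficiency η₂ = 1 − T_C/T_m = 1 − 356.48/560.15 = 0.3636, so W₂ = η₂·Q_m = 230.7 kW.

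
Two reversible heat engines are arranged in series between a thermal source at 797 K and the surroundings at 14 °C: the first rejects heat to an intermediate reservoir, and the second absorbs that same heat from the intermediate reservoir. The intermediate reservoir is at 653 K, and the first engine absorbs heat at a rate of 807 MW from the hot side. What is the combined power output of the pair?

T_C = 14 °C → 14 + 273.15 = 287.15 K.
Two reversible stages in series are equivalent to a single Carnot engine between T_H and T_C, so η_total = 1 − T_C/T_H = 1 − 287.15/797.00 = 0.6397.
W_total = η_total · Q_H = 0.6397 × 807 = 516.2 MW.

Ẇ_total ≈ 516.2 MW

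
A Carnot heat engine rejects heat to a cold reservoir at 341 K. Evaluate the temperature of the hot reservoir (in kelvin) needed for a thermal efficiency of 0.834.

T_H ≈ 2054 K

From η = 1 − T_C/T_H, solving for T_H gives T_H = T_C/(1 − η) = 341.00/(1 − 0.834) = 2054 K.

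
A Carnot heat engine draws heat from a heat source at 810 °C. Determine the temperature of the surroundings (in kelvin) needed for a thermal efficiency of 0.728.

T_H = 810 °C → 810 + 273.15 = 1083.15 K.
From η = 1 − T_C/T_H, T_C = T_H·(1 − η) = 1083.15 × (1 − 0.728) = 295 K.

T_C ≈ 295 K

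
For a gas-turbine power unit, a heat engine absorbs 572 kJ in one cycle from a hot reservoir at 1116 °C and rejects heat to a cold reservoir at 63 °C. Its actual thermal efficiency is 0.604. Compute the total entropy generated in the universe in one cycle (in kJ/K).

ΔS_univ ≈ 0.262 kJ/K

T_H = 1116 °C → 1116 + 273.15 = 1389.15 K.
T_C = 63 °C → 63 + 273.15 = 336.15 K.
W = η·Q_H = 0.604 × 572 = 345.5 kJ, so Q_C = Q_H − W = 226.5 kJ.
Entropy balance on the reservoirs: −Q_H/T_H = -0.4118 kJ/K, +Q_C/T_C = 0.6738 kJ/K.
ΔS_univ = −Q_H/T_H + Q_C/T_C = 0.262 kJ/K (> 0, since η = 0.604 < η_Carnot = 0.758).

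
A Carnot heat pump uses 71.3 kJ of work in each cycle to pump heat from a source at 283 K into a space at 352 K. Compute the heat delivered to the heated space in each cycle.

Q_H ≈ 364 kJ

For a reversible heat pump, COP_HP = T_H/(T_H − T_C) = 352.00/69.00 = 5.1014.
Q_H = COP_HP · W = 5.1014 × 71.3 = 364 kJ.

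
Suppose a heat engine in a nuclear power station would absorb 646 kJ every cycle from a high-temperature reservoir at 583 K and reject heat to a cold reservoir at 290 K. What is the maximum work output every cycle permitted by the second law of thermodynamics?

W_max ≈ 325 kJ

The second-law ceiling is the Carnot efficiency, η_max = 1 − T_C/T_H = 1 − 290.00/583.00 = 0.5026.
W_max = η_max · Q_H = 0.5026 × 646 = 325 kJ.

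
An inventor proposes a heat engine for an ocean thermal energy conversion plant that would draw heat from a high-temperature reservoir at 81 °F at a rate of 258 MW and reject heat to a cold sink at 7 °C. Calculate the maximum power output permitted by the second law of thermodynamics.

T_H = 81 °F → (81 − 32) × 5/9 = 27.22 °C = 300.37 K.
T_C = 7 °C → 7 + 273.15 = 280.15 K.
By the Carnot theorem, η_max = 1 − T_C/T_H = 1 − 280.15/300.37 = 0.0673.
W_max = η_max · Q_H = 0.0673 × 258 = 17.4 MW.

Ẇ_max ≈ 17.4 MW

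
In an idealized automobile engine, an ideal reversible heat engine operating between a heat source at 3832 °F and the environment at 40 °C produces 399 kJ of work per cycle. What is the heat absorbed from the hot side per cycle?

T_H = 3832 °F → (3832 − 32) × 5/9 = 2111.11 °C = 2384.26 K.
T_C = 40 °C → 40 + 273.15 = 313.15 K.
Carnot efficiency: η = 1 − T_C/T_H = 1 − 313.15/2384.26 = 0.8687.
Q_H = W/η = 399/0.8687 = 459 kJ.

Q_H ≈ 459 kJ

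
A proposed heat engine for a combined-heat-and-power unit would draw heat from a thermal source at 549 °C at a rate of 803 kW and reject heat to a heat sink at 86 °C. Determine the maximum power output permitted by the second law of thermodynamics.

Ẇ_max ≈ 452.2 kW

T_H = 549 °C → 549 + 273.15 = 822.15 K.
T_C = 86 °C → 86 + 273.15 = 359.15 K.
The second-law ceiling is the Carnot efficiency, η_max = 1 − T_C/T_H = 1 − 359.15/822.15 = 0.5632.
W_max = η_max · Q_H = 0.5632 × 803 = 452.2 kW.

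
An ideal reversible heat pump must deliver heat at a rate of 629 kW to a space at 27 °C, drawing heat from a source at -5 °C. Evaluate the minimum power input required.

T_H = 27 °C → 27 + 273.15 = 300.15 K.
T_C = -5 °C → -5 + 273.15 = 268.15 K.
The Carnot heat-pump COP is COP_HP = T_H/(T_H − T_C) = 300.15/32.00 = 9.3797.
W = Q_H/COP_HP = 629/9.3797 = 67.1 kW.

Ẇ_in ≈ 67.1 kW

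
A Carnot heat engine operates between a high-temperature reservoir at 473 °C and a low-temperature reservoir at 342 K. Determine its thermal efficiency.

η ≈ 0.542

T_H = 473 °C → 473 + 273.15 = 746.15 K.
Carnot efficiency: η = 1 − T_C/T_H = 1 − 342.00/746.15 = 0.542.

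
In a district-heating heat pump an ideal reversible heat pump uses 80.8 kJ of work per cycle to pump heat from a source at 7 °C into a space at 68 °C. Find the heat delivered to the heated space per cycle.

T_H = 68 °C → 68 + 273.15 = 341.15 K.
T_C = 7 °C → 7 + 273.15 = 280.15 K.
For a reversible heat pump, COP_HP = T_H/(T_H − T_C) = 341.15/61.00 = 5.5926.
Q_H = COP_HP · W = 5.5926 × 80.8 = 452 kJ.

Q_H ≈ 452 kJ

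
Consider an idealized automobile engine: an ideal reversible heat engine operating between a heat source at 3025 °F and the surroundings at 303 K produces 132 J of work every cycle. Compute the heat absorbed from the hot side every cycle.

T_H = 3025 °F → (3025 − 32) × 5/9 = 1662.78 °C = 1935.93 K.
The Carnot efficiency is η = 1 − T_C/T_H = 1 − 303.00/1935.93 = 0.8435.
Q_H = W/η = 132/0.8435 = 156 J.

Q_H ≈ 156 J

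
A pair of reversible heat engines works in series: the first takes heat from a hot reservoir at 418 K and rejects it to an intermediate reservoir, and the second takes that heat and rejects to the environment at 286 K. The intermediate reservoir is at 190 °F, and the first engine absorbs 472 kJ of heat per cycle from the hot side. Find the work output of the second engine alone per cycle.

T_m = 190 °F → (190 − 32) × 5/9 = 87.78 °C = 360.93 K.
Heat entering the second stage: Q_m = Q_H·(T_m/T_H) = 472 × 360.93/418.00 = 408 kJ.
Second-stage efficiency η₂ = 1 − T_C/T_m = 1 − 286.00/360.93 = 0.2076, so W₂ = η₂·Q_m = 84.6 kJ.

W₂ ≈ 84.6 kJ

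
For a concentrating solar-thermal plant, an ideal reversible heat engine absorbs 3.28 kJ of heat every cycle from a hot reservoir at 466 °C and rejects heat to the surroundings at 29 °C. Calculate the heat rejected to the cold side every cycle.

T_H = 466 °C → 466 + 273.15 = 739.15 K.
T_C = 29 °C → 29 + 273.15 = 302.15 K.
Carnot efficiency: η = 1 − T_C/T_H = 1 − 302.15/739.15 = 0.5912.
For a reversible cycle Q_C/Q_H = T_C/T_H, so Q_C = 3.28 × 302.15/739.15 = 1.341 kJ.

Q_C ≈ 1.341 kJ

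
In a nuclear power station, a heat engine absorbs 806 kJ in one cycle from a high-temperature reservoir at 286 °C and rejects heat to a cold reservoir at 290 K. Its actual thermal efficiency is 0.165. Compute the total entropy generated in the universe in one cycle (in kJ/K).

T_H = 286 °C → 286 + 273.15 = 559.15 K.
W = η·Q_H = 0.165 × 806 = 133.0 kJ, so Q_C = Q_H − W = 673.0 kJ.
Entropy balance on the reservoirs: −Q_H/T_H = -1.441 kJ/K, +Q_C/T_C = 2.321 kJ/K.
ΔS_univ = −Q_H/T_H + Q_C/T_C = 0.879 kJ/K (> 0, since η = 0.165 < η_Carnot = 0.481).

ΔS_univ ≈ 0.879 kJ/K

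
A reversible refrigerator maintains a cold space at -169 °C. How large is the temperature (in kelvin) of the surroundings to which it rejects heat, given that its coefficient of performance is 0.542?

T_H ≈ 296 K

T_C = -169 °C → -169 + 273.15 = 104.15 K.
COP_R = T_C/(T_H − T_C) ⇒ T_H = T_C·(1 + 1/COP_R) = 104.15 × (1 + 1/0.542) = 296 K.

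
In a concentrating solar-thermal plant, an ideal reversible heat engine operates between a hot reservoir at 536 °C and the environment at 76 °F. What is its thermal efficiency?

T_H = 536 °C → 536 + 273.15 = 809.15 K.
T_C = 76 °F → (76 − 32) × 5/9 = 24.44 °C = 297.59 K.
Since the cycle is reversible, η = 1 − T_C/T_H = 1 − 297.59/809.15 = 0.632.

η ≈ 0.632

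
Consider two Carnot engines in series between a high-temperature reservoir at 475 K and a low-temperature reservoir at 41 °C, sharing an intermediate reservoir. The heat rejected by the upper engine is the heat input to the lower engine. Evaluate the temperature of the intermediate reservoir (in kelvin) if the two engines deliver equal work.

T_C = 41 °C → 41 + 273.15 = 314.15 K.
For reversible stages Q_m = Q_H·(T_m/T_H). Setting W₁ = Q_H(1 − T_m/T_H) equal to W₂ = Q_m(1 − T_C/T_m) = Q_H·(T_m − T_C)/T_H gives T_H − T_m = T_m − T_C, so T_m = (T_H + T_C)/2 = (475.00 + 314.15)/2 = 394.6 K.

T_m ≈ 394.6 K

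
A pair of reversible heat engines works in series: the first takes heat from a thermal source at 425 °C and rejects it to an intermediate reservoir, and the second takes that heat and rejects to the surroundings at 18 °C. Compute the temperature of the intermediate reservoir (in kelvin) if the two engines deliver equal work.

T_m ≈ 495 K

T_H = 425 °C → 425 + 273.15 = 698.15 K.
T_C = 18 °C → 18 + 273.15 = 291.15 K.
For reversible stages Q_m = Q_H·(T_m/T_H). Setting W₁ = Q_H(1 − T_m/T_H) equal to W₂ = Q_m(1 − T_C/T_m) = Q_H·(T_m − T_C)/T_H gives T_H − T_m = T_m − T_C, so T_m = (T_H + T_C)/2 = (698.15 + 291.15)/2 = 495 K.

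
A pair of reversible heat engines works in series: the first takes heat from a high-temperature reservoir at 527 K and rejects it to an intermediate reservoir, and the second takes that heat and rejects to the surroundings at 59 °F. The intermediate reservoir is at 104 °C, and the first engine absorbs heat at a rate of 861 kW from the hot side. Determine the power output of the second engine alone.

Ẇ₂ ≈ 145.4 kW

T_C = 59 °F → (59 − 32) × 5/9 = 15.00 °C = 288.15 K.
T_m = 104 °C → 104 + 273.15 = 377.15 K.
Heat entering the second stage: Q_m = Q_H·(T_m/T_H) = 861 × 377.15/527.00 = 616.2 kW.
Second-stage efficiency η₂ = 1 − T_C/T_m = 1 − 288.15/377.15 = 0.2360, so W₂ = η₂·Q_m = 145.4 kW.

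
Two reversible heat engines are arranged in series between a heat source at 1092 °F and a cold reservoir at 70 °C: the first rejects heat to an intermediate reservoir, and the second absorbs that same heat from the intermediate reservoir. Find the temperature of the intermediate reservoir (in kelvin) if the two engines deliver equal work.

T_H = 1092 °F → (1092 − 32) × 5/9 = 588.89 °C = 862.04 K.
T_C = 70 °C → 70 + 273.15 = 343.15 K.
For reversible stages Q_m = Q_H·(T_m/T_H). Setting W₁ = Q_H(1 − T_m/T_H) equal to W₂ = Q_m(1 − T_C/T_m) = Q_H·(T_m − T_C)/T_H gives T_H − T_m = T_m − T_C, so T_m = (T_H + T_C)/2 = (862.04 + 343.15)/2 = 603 K.

T_m ≈ 603 K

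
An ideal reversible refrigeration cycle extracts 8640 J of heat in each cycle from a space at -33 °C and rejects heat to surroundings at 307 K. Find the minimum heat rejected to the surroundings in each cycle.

T_C = -33 °C → -33 + 273.15 = 240.15 K.
For a reversible cycle Q_H/Q_C = T_H/T_C, so Q_H = Q_C·T_H/T_C = 8640 × 307.00/240.15 = 11000 J.

Q_H ≈ 11000 J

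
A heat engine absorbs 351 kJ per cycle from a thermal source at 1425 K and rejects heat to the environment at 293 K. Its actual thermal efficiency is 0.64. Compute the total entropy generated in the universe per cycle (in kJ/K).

W = η·Q_H = 0.64 × 351 = 224.6 kJ, so Q_C = Q_H − W = 126.4 kJ.
Reservoir entropy changes: ΔS_H = −Q_H/T_H = −351/1425.00 = -0.2463 kJ/K and ΔS_C = +Q_C/T_C = 126.4/293.00 = 0.4313 kJ/K.
ΔS_univ = −Q_H/T_H + Q_C/T_C = 0.1849 kJ/K (> 0, since η = 0.64 < η_Carnot = 0.794).

ΔS_univ ≈ 0.1849 kJ/K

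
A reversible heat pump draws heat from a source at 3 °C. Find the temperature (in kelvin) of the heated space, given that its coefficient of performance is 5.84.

T_C = 3 °C → 3 + 273.15 = 276.15 K.
COP_HP = T_H/(T_H − T_C) ⇒ T_H = T_C·COP_HP/(COP_HP − 1) = 276.15 × 5.84/(5.84 − 1) = 333 K.

T_H ≈ 333 K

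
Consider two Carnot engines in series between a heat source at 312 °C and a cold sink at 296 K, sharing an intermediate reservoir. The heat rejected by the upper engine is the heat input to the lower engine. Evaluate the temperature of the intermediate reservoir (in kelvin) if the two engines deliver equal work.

T_H = 312 °C → 312 + 273.15 = 585.15 K.
For reversible stages Q_m = Q_H·(T_m/T_H). Setting W₁ = Q_H(1 − T_m/T_H) equal to W₂ = Q_m(1 − T_C/T_m) = Q_H·(T_m − T_C)/T_H gives T_H − T_m = T_m − T_C, so T_m = (T_H + T_C)/2 = (585.15 + 296.00)/2 = 440.6 K.

T_m ≈ 440.6 K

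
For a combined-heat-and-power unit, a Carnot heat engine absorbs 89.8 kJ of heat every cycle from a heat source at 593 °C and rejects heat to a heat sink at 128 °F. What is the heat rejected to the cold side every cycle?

T_H = 593 °C → 593 + 273.15 = 866.15 K.
T_C = 128 °F → (128 − 32) × 5/9 = 53.33 °C = 326.48 K.
Carnot efficiency: η = 1 − T_C/T_H = 1 − 326.48/866.15 = 0.6231.
For a reversible cycle Q_C/Q_H = T_C/T_H, so Q_C = 89.8 × 326.48/866.15 = 33.8 kJ.

Q_C ≈ 33.8 kJ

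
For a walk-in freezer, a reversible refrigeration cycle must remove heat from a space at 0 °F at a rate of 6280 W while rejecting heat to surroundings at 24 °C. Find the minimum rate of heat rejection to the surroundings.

Q̇_H ≈ 7307 W

T_H = 24 °C → 24 + 273.15 = 297.15 K.
T_C = 0 °F → (0 − 32) × 5/9 = -17.78 °C = 255.37 K.
For a reversible cycle Q_H/Q_C = T_H/T_C, so Q_H = Q_C·T_H/T_C = 6280 × 297.15/255.37 = 7307 W.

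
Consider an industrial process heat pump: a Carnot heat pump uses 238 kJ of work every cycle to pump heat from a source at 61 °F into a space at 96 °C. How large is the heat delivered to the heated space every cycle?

Q_H ≈ 1100 kJ

T_H = 96 °C → 96 + 273.15 = 369.15 K.
T_C = 61 °F → (61 − 32) × 5/9 = 16.11 °C = 289.26 K.
Reversible heating COP: COP_HP = T_H/(T_H − T_C) = 369.15/79.89 = 4.6208.
Q_H = COP_HP · W = 4.6208 × 238 = 1100 kJ.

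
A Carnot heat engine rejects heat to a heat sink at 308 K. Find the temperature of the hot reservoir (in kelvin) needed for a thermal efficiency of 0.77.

From η = 1 − T_C/T_H, solving for T_H gives T_H = T_C/(1 − η) = 308.00/(1 − 0.77) = 1340 K.

T_H ≈ 1340 K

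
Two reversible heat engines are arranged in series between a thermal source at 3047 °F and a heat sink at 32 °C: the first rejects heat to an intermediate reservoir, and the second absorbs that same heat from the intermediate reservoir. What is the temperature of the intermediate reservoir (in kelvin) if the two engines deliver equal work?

T_H = 3047 °F → (3047 − 32) × 5/9 = 1675.00 °C = 1948.15 K.
T_C = 32 °C → 32 + 273.15 = 305.15 K.
For reversible stages Q_m = Q_H·(T_m/T_H). Setting W₁ = Q_H(1 − T_m/T_H) equal to W₂ = Q_m(1 − T_C/T_m) = Q_H·(T_m − T_C)/T_H gives T_H − T_m = T_m − T_C, so T_m = (T_H + T_C)/2 = (1948.15 + 305.15)/2 = 1130 K.

T_m ≈ 1130 K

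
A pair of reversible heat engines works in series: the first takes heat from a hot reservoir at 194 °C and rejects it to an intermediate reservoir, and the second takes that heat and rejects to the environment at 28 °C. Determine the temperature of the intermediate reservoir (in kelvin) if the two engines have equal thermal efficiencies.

T_H = 194 °C → 194 + 273.15 = 467.15 K.
T_C = 28 °C → 28 + 273.15 = 301.15 K.
Equal efficiencies require 1 − T_m/T_H = 1 − T_C/T_m, i.e. T_m/T_H = T_C/T_m, so T_m = √(T_H·T_C) = √(467.15 × 301.15) = 375 K.

T_m ≈ 375 K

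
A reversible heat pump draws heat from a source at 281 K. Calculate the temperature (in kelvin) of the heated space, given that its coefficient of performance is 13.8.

COP_HP = T_H/(T_H − T_C) ⇒ T_H = T_C·COP_HP/(COP_HP − 1) = 281.00 × 13.8/(13.8 − 1) = 303 K.

T_H ≈ 303 K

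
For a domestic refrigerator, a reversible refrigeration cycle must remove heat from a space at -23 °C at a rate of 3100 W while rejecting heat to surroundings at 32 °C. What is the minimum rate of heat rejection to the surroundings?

Q̇_H ≈ 3780 W

T_H = 32 °C → 32 + 273.15 = 305.15 K.
T_C = -23 °C → -23 + 273.15 = 250.15 K.
For a reversible cycle Q_H/Q_C = T_H/T_C, so Q_H = Q_C·T_H/T_C = 3100 × 305.15/250.15 = 3780 W.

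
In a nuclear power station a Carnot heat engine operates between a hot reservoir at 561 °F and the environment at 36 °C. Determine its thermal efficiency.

η ≈ 0.4548

T_H = 561 °F → (561 − 32) × 5/9 = 293.89 °C = 567.04 K.
T_C = 36 °C → 36 + 273.15 = 309.15 K.
η_rev = 1 − T_C/T_H = 1 − 309.15/567.04 = 0.4548.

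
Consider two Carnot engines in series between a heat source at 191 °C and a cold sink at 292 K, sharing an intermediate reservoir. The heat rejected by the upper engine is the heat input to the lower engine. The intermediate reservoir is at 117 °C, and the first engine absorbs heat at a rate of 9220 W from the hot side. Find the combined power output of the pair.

Ẇ_total ≈ 3420 W

T_H = 191 °C → 191 + 273.15 = 464.15 K.
Two reversible stages in series are equivalent to a single Carnot engine between T_H and T_C, so η_total = 1 − T_C/T_H = 1 − 292.00/464.15 = 0.3709.
W_total = η_total · Q_H = 0.3709 × 9220 = 3420 W.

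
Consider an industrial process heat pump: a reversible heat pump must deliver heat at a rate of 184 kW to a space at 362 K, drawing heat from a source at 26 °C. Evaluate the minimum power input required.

T_C = 26 °C → 26 + 273.15 = 299.15 K.
The Carnot heat-pump COP is COP_HP = T_H/(T_H − T_C) = 362.00/62.85 = 5.7597.
W = Q_H/COP_HP = 184/5.7597 = 31.9 kW.

Ẇ_in ≈ 31.9 kW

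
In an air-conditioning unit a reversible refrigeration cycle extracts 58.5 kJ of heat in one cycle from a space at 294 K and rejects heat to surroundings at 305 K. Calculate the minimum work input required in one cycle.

W_in ≈ 2.19 kJ

COP_R = T_C/(T_H − T_C) = 294.00/11.00 = 26.7273.
W = Q_C/COP_R = 58.5/26.7273 = 2.19 kJ.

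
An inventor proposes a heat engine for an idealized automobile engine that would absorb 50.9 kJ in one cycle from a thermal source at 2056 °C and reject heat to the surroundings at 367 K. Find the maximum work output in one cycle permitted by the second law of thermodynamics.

W_max ≈ 42.88 kJ

T_H = 2056 °C → 2056 + 273.15 = 2329.15 K.
No engine can exceed the Carnot limit: η_max = 1 − T_C/T_H = 1 − 367.00/2329.15 = 0.8424.
W_max = η_max · Q_H = 0.8424 × 50.9 = 42.88 kJ.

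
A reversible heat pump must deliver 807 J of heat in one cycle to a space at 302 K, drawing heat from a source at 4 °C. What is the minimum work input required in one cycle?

T_C = 4 °C → 4 + 273.15 = 277.15 K.
The Carnot heat-pump COP is COP_HP = T_H/(T_H − T_C) = 302.00/24.85 = 12.1529.
W = Q_H/COP_HP = 807/12.1529 = 66.40 J.

W_in ≈ 66.40 J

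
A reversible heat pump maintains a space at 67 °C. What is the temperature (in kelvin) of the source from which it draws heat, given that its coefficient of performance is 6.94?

T_C ≈ 291 K

T_H = 67 °C → 67 + 273.15 = 340.15 K.
COP_HP = T_H/(T_H − T_C) ⇒ T_C = T_H·(COP_HP − 1)/COP_HP = 340.15 × (6.94 − 1)/6.94 = 291 K.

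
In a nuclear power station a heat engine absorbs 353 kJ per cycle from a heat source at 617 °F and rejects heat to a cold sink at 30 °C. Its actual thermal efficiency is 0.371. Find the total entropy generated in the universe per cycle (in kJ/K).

ΔS_univ ≈ 0.142 kJ/K

T_H = 617 °F → (617 − 32) × 5/9 = 325.00 °C = 598.15 K.
T_C = 30 °C → 30 + 273.15 = 303.15 K.
W = η·Q_H = 0.371 × 353 = 131.0 kJ, so Q_C = Q_H − W = 222.0 kJ.
Reservoir entropy changes: ΔS_H = −Q_H/T_H = −353/598.15 = -0.5902 kJ/K and ΔS_C = +Q_C/T_C = 222.0/303.15 = 0.7324 kJ/K.
ΔS_univ = −Q_H/T_H + Q_C/T_C = 0.142 kJ/K (> 0, since η = 0.371 < η_Carnot = 0.493).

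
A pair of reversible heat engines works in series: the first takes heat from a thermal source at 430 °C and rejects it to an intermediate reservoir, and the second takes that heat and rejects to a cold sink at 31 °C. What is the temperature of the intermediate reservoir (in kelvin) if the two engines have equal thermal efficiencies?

T_m ≈ 462 K

T_H = 430 °C → 430 + 273.15 = 703.15 K.
T_C = 31 °C → 31 + 273.15 = 304.15 K.
Equal efficiencies require 1 − T_m/T_H = 1 − T_C/T_m, i.e. T_m/T_H = T_C/T_m, so T_m = √(T_H·T_C) = √(703.15 × 304.15) = 462 K.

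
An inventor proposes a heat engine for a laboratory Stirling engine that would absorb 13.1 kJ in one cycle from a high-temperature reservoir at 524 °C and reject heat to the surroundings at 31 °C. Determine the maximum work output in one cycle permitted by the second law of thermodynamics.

W_max ≈ 8.102 kJ

T_H = 524 °C → 524 + 273.15 = 797.15 K.
T_C = 31 °C → 31 + 273.15 = 304.15 K.
By the Carnot theorem, η_max = 1 − T_C/T_H = 1 − 304.15/797.15 = 0.6185.
W_max = η_max · Q_H = 0.6185 × 13.1 = 8.102 kJ.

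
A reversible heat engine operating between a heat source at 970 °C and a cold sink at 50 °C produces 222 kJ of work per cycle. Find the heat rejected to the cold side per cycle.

Q_C ≈ 77.98 kJ

T_H = 970 °C → 970 + 273.15 = 1243.15 K.
T_C = 50 °C → 50 + 273.15 = 323.15 K.
Since the cycle is reversible, η = 1 − T_C/T_H = 1 − 323.15/1243.15 = 0.7401.
Since Q_C/Q_H = T_C/T_H and Q_H = W/η, Q_C = W·T_C/(T_H − T_C) = 222 × 323.15/920.00 = 77.98 kJ.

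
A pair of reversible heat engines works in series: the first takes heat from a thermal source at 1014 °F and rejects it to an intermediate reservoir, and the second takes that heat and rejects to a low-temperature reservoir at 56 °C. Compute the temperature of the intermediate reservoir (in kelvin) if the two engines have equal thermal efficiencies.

T_H = 1014 °F → (1014 − 32) × 5/9 = 545.56 °C = 818.71 K.
T_C = 56 °C → 56 + 273.15 = 329.15 K.
Equal efficiencies require 1 − T_m/T_H = 1 − T_C/T_m, i.e. T_m/T_H = T_C/T_m, so T_m = √(T_H·T_C) = √(818.71 × 329.15) = 519 K.

T_m ≈ 519 K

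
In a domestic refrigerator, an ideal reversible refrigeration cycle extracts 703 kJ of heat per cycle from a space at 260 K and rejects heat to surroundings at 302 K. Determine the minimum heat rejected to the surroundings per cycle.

Q_H ≈ 817 kJ

For a reversible cycle Q_H/Q_C = T_H/T_C, so Q_H = Q_C·T_H/T_C = 703 × 302.00/260.00 = 817 kJ.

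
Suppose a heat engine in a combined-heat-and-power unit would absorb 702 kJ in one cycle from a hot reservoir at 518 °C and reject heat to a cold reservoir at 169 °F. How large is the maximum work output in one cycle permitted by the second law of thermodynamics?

W_max ≈ 392 kJ

T_H = 518 °C → 518 + 273.15 = 791.15 K.
T_C = 169 °F → (169 − 32) × 5/9 = 76.11 °C = 349.26 K.
No engine can exceed the Carnot limit: η_max = 1 − T_C/T_H = 1 − 349.26/791.15 = 0.5585.
W_max = η_max · Q_H = 0.5585 × 702 = 392 kJ.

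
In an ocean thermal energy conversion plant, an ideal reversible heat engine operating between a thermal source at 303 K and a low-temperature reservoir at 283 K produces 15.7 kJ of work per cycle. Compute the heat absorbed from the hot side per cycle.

Carnot efficiency: η = 1 − T_C/T_H = 1 − 283.00/303.00 = 0.0660.
Q_H = W/η = 15.7/0.0660 = 238 kJ.

Q_H ≈ 238 kJ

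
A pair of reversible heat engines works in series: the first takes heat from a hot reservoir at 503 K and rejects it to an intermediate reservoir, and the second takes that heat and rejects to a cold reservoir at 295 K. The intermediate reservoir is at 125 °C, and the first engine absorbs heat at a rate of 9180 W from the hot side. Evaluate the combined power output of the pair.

Ẇ_total ≈ 3796 W

Two reversible stages in series are equivalent to a single Carnot engine between T_H and T_C, so η_total = 1 − T_C/T_H = 1 − 295.00/503.00 = 0.4135.
W_total = η_total · Q_H = 0.4135 × 9180 = 3796 W.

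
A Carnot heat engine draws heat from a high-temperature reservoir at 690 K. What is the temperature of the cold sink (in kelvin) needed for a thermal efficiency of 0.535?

From η = 1 − T_C/T_H, T_C = T_H·(1 − η) = 690.00 × (1 − 0.535) = 321 K.

T_C ≈ 321 K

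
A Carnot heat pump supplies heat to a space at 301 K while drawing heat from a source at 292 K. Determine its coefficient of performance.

COP_HP ≈ 33.44

COP_HP = T_H/(T_H − T_C) = 301.00/(301.00 − 292.00) = 33.44.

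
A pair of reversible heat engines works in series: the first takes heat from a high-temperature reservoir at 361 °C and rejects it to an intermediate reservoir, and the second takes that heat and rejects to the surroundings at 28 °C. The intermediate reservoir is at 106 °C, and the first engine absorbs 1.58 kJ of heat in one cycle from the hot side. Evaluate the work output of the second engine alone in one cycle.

W₂ ≈ 0.194 kJ

T_H = 361 °C → 361 + 273.15 = 634.15 K.
T_C = 28 °C → 28 + 273.15 = 301.15 K.
T_m = 106 °C → 106 + 273.15 = 379.15 K.
Heat entering the second stage: Q_m = Q_H·(T_m/T_H) = 1.58 × 379.15/634.15 = 0.945 kJ.
Second-stage efficiency η₂ = 1 − T_C/T_m = 1 − 301.15/379.15 = 0.2057, so W₂ = η₂·Q_m = 0.194 kJ.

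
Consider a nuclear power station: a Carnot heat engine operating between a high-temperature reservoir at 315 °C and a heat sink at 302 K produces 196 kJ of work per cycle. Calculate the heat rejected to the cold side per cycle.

T_H = 315 °C → 315 + 273.15 = 588.15 K.
η_rev = 1 − T_C/T_H = 1 − 302.00/588.15 = 0.4865.
Since Q_C/Q_H = T_C/T_H and Q_H = W/η, Q_C = W·T_C/(T_H − T_C) = 196 × 302.00/286.15 = 207 kJ.

Q_C ≈ 207 kJ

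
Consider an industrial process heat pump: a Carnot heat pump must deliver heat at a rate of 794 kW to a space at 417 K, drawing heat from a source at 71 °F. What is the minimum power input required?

T_C = 71 °F → (71 − 32) × 5/9 = 21.67 °C = 294.82 K.
The Carnot heat-pump COP is COP_HP = T_H/(T_H − T_C) = 417.00/122.18 = 3.4129.
W = Q_H/COP_HP = 794/3.4129 = 233 kW.

Ẇ_in ≈ 233 kW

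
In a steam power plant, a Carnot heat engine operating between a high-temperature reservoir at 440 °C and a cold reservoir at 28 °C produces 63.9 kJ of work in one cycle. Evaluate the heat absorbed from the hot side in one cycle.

Q_H ≈ 111 kJ

T_H = 440 °C → 440 + 273.15 = 713.15 K.
T_C = 28 °C → 28 + 273.15 = 301.15 K.
η_rev = 1 − T_C/T_H = 1 − 301.15/713.15 = 0.5777.
Q_H = W/η = 63.9/0.5777 = 111 kJ.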